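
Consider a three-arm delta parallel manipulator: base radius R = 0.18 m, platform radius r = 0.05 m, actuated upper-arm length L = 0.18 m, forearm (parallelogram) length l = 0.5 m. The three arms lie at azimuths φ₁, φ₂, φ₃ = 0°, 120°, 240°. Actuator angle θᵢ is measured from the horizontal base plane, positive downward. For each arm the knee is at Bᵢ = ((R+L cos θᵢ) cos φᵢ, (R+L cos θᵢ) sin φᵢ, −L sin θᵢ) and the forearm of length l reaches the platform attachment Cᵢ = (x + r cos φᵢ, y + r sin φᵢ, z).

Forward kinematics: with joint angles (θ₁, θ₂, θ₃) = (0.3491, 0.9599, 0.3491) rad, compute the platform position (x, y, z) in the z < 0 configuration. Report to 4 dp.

O1 = (0.2991·cos0.0°, 0.2991·sin0.0°, -0.0616) = (0.2991, 0.0000, -0.0616)
O2 = (0.2332·cos120.0°, 0.2332·sin120.0°, -0.1474) = (-0.1166, 0.2020, -0.1474)
φ3=240.0°: virtual centre (-0.1496, -0.2591, -0.0616), radius l
|O₂|²−|O₁|² = -0.0171;  |O₃|²−|O₁|² = 0.0000
[-0.8315 0.4040 -0.1717]·P = -0.0171;  [-0.8974 -0.5181 0.0000]·P = 0.0000
det = 0.7934;  x = 0.0112+-0.1122z,  y = -0.0194+0.1943z
quadratic in z: (1.0503)z²+(0.1802)z+(-0.1629)=0, √Δ=0.8467 → z ∈ {-0.4889, 0.3173}; z = -0.4889 (taking z<0)
x = 0.0660, y = -0.1143

(0.0660, -0.1143, -0.4889)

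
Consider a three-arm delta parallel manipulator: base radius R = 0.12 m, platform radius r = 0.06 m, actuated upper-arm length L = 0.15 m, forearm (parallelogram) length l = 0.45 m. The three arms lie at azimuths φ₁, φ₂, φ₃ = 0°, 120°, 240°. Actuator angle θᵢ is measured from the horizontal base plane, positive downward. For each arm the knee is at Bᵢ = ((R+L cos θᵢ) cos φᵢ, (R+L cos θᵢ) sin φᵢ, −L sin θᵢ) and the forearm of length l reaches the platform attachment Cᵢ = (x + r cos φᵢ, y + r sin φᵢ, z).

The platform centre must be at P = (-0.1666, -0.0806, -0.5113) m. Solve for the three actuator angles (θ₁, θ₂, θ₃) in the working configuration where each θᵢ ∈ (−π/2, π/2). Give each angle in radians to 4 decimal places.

rotate P by −φ1: (-0.1666, -0.0806, -0.5113)
  A=0.2266, B=-0.5113, C=(l²−L²−A²−y'²−z²)/(2L)=-0.4642
  θ1 = atan2(B,A) + arccos(C/0.5593) = 1.3964
rotate P by −φ2: (0.0135, 0.1846, -0.5113)
  e−x'=0.0465;  (l²−L²−(e−x')²−y'²−z²)/2L = -0.3922
  γ=atan2(-0.5113,0.0465)=-1.4801;  ψ=arccos(-0.7639)=2.4401;  θ2=γ+ψ≈0.9600
φ3=240.0° → target in arm frame (0.1531, -0.1040)
  e−x'=-0.0931;  (l²−L²−(e−x')²−y'²−z²)/2L = -0.3364
  θ3 = atan2(B,A) + arccos(C/0.5197) = 0.5238

θ₁ = 1.3964, θ₂ = 0.9600, θ₃ = 0.5238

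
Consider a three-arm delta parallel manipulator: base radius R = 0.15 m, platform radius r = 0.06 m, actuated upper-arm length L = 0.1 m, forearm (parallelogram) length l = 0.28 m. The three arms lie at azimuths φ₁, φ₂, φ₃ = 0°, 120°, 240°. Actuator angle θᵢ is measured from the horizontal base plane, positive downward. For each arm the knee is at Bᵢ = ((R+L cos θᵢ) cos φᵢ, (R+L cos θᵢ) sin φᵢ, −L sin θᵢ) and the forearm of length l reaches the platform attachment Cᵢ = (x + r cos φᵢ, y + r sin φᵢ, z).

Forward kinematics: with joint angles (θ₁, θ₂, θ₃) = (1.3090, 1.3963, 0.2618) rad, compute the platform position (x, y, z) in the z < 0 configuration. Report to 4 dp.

arm 1 at φ=0.0°: (R−r)+L cos θ1 = 0.1159;  centre 1 = (0.1159, 0.0000, -0.0966)
arm 2 at φ=120.0°: (R−r)+L cos θ2 = 0.1074;  centre 2 = (-0.0537, 0.0930, -0.0985)
arm 3 at φ=240.0°: (R−r)+L cos θ3 = 0.1866;  centre 3 = (-0.0933, -0.1616, -0.0259)
eliminate P² terms by subtracting sphere 1 from 2 and 3
linear system: -0.3391x+0.1860y = -0.0015−-0.0038z; -0.4184x+-0.3232y = 0.0127−0.1414z
det = 0.1874;  x = -0.0100+0.1338z,  y = -0.0265+0.2644z
into |P−centre ₁|² = l²: 1.0878z² + 0.1455z + -0.0525 = 0;  Δ = 0.2497;  z = -0.2966 or 0.1628 → z<0 root = -0.2966
x = -0.0497, y = -0.1049

(-0.0497, -0.1049, -0.2966)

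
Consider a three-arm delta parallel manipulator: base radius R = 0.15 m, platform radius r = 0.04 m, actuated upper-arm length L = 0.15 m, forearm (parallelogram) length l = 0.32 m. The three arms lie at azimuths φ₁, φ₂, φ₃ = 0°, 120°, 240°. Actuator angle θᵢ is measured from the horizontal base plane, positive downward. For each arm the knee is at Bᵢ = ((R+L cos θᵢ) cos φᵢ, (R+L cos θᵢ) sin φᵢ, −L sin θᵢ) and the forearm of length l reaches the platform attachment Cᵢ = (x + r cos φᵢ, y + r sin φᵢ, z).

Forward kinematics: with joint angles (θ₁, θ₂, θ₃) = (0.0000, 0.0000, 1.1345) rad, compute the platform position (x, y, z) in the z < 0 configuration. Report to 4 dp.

φ1=0.0°: virtual centre (0.2600, 0.0000, 0.0000), radius l
φ2=120.0°: virtual centre (-0.1300, 0.2252, 0.0000), radius l
arm 3 at φ=240.0°: ρ3 = 0.1734;  O3 = (-0.0867, -0.1502, -0.1359)
eliminate P² terms by subtracting sphere 1 from 2 and 3
[-0.7800 0.4503 0.0000]·P = 0.0000;  [-0.6934 -0.3003 -0.2719]·P = -0.0191
Cramer: x(z) = 0.0157-0.2241z;  y(z) = 0.0272-0.3881z
into |P−O₁|² = l²: 1.2008z² + 0.0884z + -0.0420 = 0;  Δ = 0.2094;  z = -0.2274 or 0.1538 → z<0 root = -0.2274
x = 0.0666, y = 0.1154

(0.0666, 0.1154, -0.2274)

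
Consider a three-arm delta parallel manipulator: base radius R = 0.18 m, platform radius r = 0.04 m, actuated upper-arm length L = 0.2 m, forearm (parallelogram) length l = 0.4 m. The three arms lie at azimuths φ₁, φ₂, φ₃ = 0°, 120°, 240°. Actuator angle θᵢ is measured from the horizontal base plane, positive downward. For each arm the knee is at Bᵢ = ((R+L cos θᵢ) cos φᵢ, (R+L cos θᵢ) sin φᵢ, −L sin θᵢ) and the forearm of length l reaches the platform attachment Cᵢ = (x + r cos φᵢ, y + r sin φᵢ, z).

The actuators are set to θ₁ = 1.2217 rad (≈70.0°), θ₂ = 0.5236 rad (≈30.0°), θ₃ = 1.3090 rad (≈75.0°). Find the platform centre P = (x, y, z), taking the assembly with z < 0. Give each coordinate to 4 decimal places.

(-0.0549, 0.1292, -0.4599)

arm 1 at φ=0.0°: e+L cos θ1 = 0.2084;  O1 = (0.2084, 0.0000, -0.1879)
O2 = (0.3132·cos120.0°, 0.3132·sin120.0°, -0.1000) = (-0.1566, 0.2712, -0.1000)
φ3=240.0°: virtual centre (-0.0959, -0.1661, -0.1932), radius l
eliminate P² terms by subtracting sphere 1 from 2 and 3
plane₁₂: -0.7300x+0.5425y+0.1759z = 0.0293
Cramer: x(z) = -0.0126+0.0921z;  y(z) = 0.0371-0.2003z
quadratic in z: (1.0486)z²+(0.3203)z+(-0.0745)=0, √Δ=0.6441 → z ∈ {-0.4599, 0.1544}; z = -0.4599 (taking z<0)
x = -0.0549, y = 0.1292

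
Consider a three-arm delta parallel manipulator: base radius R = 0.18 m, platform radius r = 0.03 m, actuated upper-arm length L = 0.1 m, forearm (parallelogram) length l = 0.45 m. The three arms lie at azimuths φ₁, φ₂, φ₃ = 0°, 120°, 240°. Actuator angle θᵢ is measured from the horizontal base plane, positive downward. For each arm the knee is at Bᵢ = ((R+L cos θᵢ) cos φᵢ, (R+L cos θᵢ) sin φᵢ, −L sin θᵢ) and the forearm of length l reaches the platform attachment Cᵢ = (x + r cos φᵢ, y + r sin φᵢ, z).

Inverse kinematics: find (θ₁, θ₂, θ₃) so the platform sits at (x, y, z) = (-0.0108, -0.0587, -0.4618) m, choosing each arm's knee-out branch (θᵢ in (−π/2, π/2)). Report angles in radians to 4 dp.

arm 1 (φ=0.0°): x'=-0.0108, y'=-0.0587
  A cos θ + B sin θ = C:  0.1608·cos θ + -0.4618·sin θ = -0.2503
  θ1 = atan2(B,A) + arccos(C/0.4890) = 0.8724
rotate P by −φ2: (-0.0454, 0.0387, -0.4618)
  e−x'=0.1954;  (l²−L²−(e−x')²−y'²−z²)/2L = -0.3023
  θ2 = atan2(B,A) + arccos(C/0.5015) = 1.0473
arm 3 (φ=240.0°): x'=0.0562, y'=0.0200
  A=0.0938, B=-0.4618, C=(l²−L²−A²−y'²−z²)/(2L)=-0.1498
  θ3 = atan2(B,A) + arccos(C/0.4712) = 0.5237

θ₁ = 0.8724, θ₂ = 1.0473, θ₃ = 0.5237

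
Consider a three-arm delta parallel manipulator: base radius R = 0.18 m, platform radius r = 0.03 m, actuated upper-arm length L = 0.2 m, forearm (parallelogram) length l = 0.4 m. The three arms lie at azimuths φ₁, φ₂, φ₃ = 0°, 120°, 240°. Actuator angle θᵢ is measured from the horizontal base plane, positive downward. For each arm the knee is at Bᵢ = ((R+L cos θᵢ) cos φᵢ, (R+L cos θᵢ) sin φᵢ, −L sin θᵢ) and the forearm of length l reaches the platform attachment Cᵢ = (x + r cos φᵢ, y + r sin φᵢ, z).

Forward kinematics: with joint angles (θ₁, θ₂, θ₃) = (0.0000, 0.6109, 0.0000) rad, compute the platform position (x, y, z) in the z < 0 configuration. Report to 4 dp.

arm 1 at φ=0.0°: e+L cos θ1 = 0.3500;  O1 = (0.3500, 0.0000, 0.0000)
φ2=120.0°: virtual centre (-0.1569, 0.2718, -0.1147), radius l
O3 = (0.3500·cos240.0°, 0.3500·sin240.0°, 0.0000) = (-0.1750, -0.3031, 0.0000)
subtract pairs → two planes through P
[-1.0138 0.5436 -0.2294]·P = -0.0109;  [-1.0500 -0.6062 0.0000]·P = 0.0000
det = 1.1853;  x = 0.0056+-0.1173z,  y = -0.0096+0.2032z
sphere 1 gives Az²+Bz+C=0 with A=1.0551, B=0.0769, C=-0.0413;  B²−4AC=0.1801;  roots -0.2375, 0.1646;  negative root z = -0.2375
x = 0.0334, y = -0.0579

(0.0334, -0.0579, -0.2375)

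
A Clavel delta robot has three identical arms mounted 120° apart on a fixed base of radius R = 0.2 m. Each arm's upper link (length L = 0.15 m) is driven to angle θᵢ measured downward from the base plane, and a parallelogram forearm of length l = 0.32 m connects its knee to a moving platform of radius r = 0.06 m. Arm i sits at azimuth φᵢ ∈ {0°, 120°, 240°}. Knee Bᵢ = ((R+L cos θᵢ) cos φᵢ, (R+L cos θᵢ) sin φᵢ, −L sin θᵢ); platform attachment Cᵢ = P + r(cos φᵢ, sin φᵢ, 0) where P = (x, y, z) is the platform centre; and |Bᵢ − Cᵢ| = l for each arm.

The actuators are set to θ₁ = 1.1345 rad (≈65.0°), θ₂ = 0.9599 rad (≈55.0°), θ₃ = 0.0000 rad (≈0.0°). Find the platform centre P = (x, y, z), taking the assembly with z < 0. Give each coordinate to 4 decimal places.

φ1=0.0°: virtual centre (0.2034, 0.0000, -0.1359), radius l
O2 = (0.2260·cos120.0°, 0.2260·sin120.0°, -0.1229) = (-0.1130, 0.1958, -0.1229)
φ3=240.0°: virtual centre (-0.1450, -0.2511, 0.0000), radius l
subtract pairs → two planes through P
plane₁₂: -0.6328x+0.3915y+0.0262z = 0.0063
det = 0.5907;  x = -0.0215+0.2025z,  y = -0.0185+0.2604z
quadratic in z: (1.1088)z²+(0.1712)z+(-0.0330)=0, √Δ=0.4192 → z ∈ {-0.2662, 0.1118}; z = -0.2662 (taking z<0)
x = -0.0754, y = -0.0878

(-0.0754, -0.0878, -0.2662)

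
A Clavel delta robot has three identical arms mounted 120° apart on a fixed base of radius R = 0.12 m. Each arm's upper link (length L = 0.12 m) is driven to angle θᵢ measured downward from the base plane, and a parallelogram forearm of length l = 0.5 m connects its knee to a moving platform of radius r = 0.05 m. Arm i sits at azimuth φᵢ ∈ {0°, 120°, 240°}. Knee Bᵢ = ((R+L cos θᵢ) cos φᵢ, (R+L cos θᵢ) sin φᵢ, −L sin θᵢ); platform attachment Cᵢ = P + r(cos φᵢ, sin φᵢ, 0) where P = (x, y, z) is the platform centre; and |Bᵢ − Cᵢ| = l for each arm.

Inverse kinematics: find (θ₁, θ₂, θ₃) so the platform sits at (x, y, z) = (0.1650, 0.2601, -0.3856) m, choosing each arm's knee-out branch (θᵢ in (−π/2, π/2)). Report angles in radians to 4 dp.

φ1=0.0° → target in arm frame (0.1650, 0.2601)
  A cos θ + B sin θ = C:  -0.0950·cos θ + -0.3856·sin θ = 0.0426
  √(A²+B²)=0.3971;  θ1 = -1.8124+1.4632 ≈ -0.3492
φ2=120.0° → target in arm frame (0.1428, -0.2729)
  A=-0.0728, B=-0.3856, C=(l²−L²−A²−y'²−z²)/(2L)=0.0297
  θ2 = atan2(B,A) + arccos(C/0.3924) = -0.2622
φ3=240.0° → target in arm frame (-0.3078, 0.0128)
  e−x'=0.3778;  (l²−L²−(e−x')²−y'²−z²)/2L = -0.2331
  γ=atan2(-0.3856,0.3778)=-0.7957;  ψ=arccos(-0.4319)=2.0174;  θ3=γ+ψ≈1.2217

θ₁ = -0.3492, θ₂ = -0.2622, θ₃ = 1.2217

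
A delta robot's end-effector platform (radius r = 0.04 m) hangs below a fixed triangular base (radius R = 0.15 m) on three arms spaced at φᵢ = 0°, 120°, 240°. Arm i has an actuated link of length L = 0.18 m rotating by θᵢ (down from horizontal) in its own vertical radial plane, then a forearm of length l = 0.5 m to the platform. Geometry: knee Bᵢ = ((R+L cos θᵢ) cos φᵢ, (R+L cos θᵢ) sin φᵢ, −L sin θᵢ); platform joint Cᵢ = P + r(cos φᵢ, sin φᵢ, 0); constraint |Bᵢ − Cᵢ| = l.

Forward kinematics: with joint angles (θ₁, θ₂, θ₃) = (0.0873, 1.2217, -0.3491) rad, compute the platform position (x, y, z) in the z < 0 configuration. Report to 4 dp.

O1 = (0.2893·cos0.0°, 0.2893·sin0.0°, -0.0157) = (0.2893, 0.0000, -0.0157)
O2 = (0.1716·cos120.0°, 0.1716·sin120.0°, -0.1691) = (-0.0858, 0.1486, -0.1691)
arm 3 at φ=240.0°: (R−r)+L cos θ3 = 0.2791;  O3 = (-0.1396, -0.2417, 0.0616)
subtract pairs → two planes through P
[-0.7502 0.2972 -0.3069]·P = -0.0259;  [-0.8578 -0.4835 0.1545]·P = -0.0022
det = 0.6176;  x = 0.0214+-0.1659z,  y = -0.0333+0.6139z
into |P−O₁|² = l²: 1.4044z² + 0.0795z + -0.1768 = 0;  Δ = 0.9998;  z = -0.3843 or 0.3277 → z<0 root = -0.3843
x = 0.0851, y = -0.2692

(0.0851, -0.2692, -0.3843)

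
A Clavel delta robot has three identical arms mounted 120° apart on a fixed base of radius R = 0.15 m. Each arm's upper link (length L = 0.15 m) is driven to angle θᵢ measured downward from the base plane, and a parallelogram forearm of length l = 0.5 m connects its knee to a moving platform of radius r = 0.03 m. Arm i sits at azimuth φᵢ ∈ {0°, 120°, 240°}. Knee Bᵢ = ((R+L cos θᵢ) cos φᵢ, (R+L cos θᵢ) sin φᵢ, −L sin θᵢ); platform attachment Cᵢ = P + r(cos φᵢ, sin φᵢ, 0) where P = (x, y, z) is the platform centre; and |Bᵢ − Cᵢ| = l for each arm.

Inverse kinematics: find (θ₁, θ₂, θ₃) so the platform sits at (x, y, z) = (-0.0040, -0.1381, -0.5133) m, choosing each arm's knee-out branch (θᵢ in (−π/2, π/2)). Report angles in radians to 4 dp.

θ₁ = 0.6977, θ₂ = 1.0470, θ₃ = 0.2615

φ1=0.0° → target in arm frame (-0.0040, -0.1381)
  A cos θ + B sin θ = C:  0.1240·cos θ + -0.5133·sin θ = -0.2347
  γ=atan2(-0.5133,0.1240)=-1.3338;  ψ=arccos(-0.4445)=2.0315;  θ1=γ+ψ≈0.6977
φ2=120.0° → target in arm frame (-0.1176, 0.0725)
  A=0.2376, B=-0.5133, C=(l²−L²−A²−y'²−z²)/(2L)=-0.3256
  θ2 = atan2(B,A) + arccos(C/0.5656) = 1.0470
arm 3 (φ=240.0°): x'=0.1216, y'=0.0656
  A cos θ + B sin θ = C:  -0.0016·cos θ + -0.5133·sin θ = -0.1343
  γ=atan2(-0.5133,-0.0016)=-1.5739;  ψ=arccos(-0.2616)=1.8355;  θ3=γ+ψ≈0.2615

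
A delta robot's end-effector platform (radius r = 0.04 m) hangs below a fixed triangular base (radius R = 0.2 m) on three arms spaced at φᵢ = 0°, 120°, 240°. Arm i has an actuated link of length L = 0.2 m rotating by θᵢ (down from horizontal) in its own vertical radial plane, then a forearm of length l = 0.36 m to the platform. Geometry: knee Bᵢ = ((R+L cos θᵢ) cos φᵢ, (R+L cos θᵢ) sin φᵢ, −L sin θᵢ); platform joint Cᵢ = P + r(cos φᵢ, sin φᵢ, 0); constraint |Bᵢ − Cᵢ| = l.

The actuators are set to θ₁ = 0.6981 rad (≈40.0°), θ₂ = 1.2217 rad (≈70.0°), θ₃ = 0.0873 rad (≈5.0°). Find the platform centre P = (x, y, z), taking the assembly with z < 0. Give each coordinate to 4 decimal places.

φ1=0.0°: virtual centre (0.3132, 0.0000, -0.1286), radius l
arm 2 at φ=120.0°: ρ2 = 0.2284;  O2 = (-0.1142, 0.1978, -0.1879)
φ3=240.0°: virtual centre (-0.1796, -0.3111, -0.0174), radius l
eliminate P² terms by subtracting sphere 1 from 2 and 3
plane₁₂: -0.8548x+0.3956y+-0.1188z = -0.0271
Cramer: x(z) = 0.0120+0.0152z;  y(z) = -0.0427+0.3331z
sphere 1 gives Az²+Bz+C=0 with A=1.1112, B=0.2195, C=-0.0205;  B²−4AC=0.1394;  roots -0.2668, 0.0692;  negative root z = -0.2668
x = 0.0079, y = -0.1315

(0.0079, -0.1315, -0.2668)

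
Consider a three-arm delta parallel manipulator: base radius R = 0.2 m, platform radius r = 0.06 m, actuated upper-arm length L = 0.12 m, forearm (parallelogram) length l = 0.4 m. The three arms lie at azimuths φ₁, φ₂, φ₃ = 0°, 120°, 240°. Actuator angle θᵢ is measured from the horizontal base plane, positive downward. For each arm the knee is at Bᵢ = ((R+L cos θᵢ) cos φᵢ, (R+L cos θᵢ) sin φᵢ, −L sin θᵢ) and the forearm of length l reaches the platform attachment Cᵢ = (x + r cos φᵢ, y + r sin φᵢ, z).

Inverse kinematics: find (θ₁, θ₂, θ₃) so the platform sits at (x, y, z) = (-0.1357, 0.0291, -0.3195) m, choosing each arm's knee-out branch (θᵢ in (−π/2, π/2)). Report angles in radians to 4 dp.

φ1=0.0° → target in arm frame (-0.1357, 0.0291)
  A cos θ + B sin θ = C:  0.2757·cos θ + -0.3195·sin θ = -0.1389
  √(A²+B²)=0.4220;  θ1 = -0.8589+1.9062 ≈ 1.0474
arm 2 (φ=120.0°): x'=0.0931, y'=0.1030
  e−x'=0.0469;  (l²−L²−(e−x')²−y'²−z²)/2L = 0.1280
  √(A²+B²)=0.3229;  θ2 = -1.4249+1.1633 ≈ -0.2616
φ3=240.0° → target in arm frame (0.0426, -0.1321)
  A cos θ + B sin θ = C:  0.0974·cos θ + -0.3195·sin θ = 0.0692
  γ=atan2(-0.3195,0.0974)=-1.2750;  ψ=arccos(0.2071)=1.3622;  θ3=γ+ψ≈0.0872

θ₁ = 1.0474, θ₂ = -0.2616, θ₃ = 0.0872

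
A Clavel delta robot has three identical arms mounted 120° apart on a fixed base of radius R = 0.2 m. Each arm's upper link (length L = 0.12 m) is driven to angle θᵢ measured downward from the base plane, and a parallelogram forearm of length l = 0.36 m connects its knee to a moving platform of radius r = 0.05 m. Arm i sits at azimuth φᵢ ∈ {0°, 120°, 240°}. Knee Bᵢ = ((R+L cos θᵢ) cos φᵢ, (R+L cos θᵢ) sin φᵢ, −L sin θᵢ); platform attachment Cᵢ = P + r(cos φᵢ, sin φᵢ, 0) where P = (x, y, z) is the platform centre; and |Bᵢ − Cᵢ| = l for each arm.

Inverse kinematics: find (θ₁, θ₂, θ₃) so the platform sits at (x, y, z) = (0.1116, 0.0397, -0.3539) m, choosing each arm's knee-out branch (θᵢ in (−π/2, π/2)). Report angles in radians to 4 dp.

θ₁ = 0.2620, θ₂ = 1.0474, θ₃ = 1.3962

φ1=0.0° → target in arm frame (0.1116, 0.0397)
  e−x'=0.0384;  (l²−L²−(e−x')²−y'²−z²)/2L = -0.0546
  √(A²+B²)=0.3560;  θ1 = -1.4627+1.7247 ≈ 0.2620
arm 2 (φ=120.0°): x'=-0.0214, y'=-0.1165
  e−x'=0.1714;  (l²−L²−(e−x')²−y'²−z²)/2L = -0.2208
  θ2 = atan2(B,A) + arccos(C/0.3932) = 1.0474
φ3=240.0° → target in arm frame (-0.0902, 0.0768)
  e−x'=0.2402;  (l²−L²−(e−x')²−y'²−z²)/2L = -0.3068
  γ=atan2(-0.3539,0.2402)=-0.9745;  ψ=arccos(-0.7173)=2.3707;  θ3=γ+ψ≈1.3962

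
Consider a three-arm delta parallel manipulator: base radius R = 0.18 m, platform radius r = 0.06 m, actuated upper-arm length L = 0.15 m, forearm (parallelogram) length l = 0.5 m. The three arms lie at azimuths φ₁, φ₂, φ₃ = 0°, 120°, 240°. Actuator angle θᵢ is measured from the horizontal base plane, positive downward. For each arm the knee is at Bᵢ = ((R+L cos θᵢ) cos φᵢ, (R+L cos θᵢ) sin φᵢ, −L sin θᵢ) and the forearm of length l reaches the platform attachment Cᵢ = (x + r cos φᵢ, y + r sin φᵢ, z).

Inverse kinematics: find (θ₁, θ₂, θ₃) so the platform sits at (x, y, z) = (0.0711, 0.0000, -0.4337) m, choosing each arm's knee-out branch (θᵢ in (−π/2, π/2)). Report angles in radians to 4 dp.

φ1=0.0° → target in arm frame (0.0711, 0.0000)
  e−x'=0.0489;  (l²−L²−(e−x')²−y'²−z²)/2L = 0.1234
  √(A²+B²)=0.4364;  θ1 = -1.4585+1.2842 ≈ -0.1743
arm 2 (φ=120.0°): x'=-0.0355, y'=-0.0616
  A=0.1555, B=-0.4337, C=(l²−L²−A²−y'²−z²)/(2L)=0.0381
  √(A²+B²)=0.4608;  θ2 = -1.2264+1.4881 ≈ 0.2617
rotate P by −φ3: (-0.0356, 0.0616, -0.4337)
  A cos θ + B sin θ = C:  0.1556·cos θ + -0.4337·sin θ = 0.0381
  θ3 = atan2(B,A) + arccos(C/0.4608) = 0.2617

θ₁ = -0.1743, θ₂ = 0.2617, θ₃ = 0.2617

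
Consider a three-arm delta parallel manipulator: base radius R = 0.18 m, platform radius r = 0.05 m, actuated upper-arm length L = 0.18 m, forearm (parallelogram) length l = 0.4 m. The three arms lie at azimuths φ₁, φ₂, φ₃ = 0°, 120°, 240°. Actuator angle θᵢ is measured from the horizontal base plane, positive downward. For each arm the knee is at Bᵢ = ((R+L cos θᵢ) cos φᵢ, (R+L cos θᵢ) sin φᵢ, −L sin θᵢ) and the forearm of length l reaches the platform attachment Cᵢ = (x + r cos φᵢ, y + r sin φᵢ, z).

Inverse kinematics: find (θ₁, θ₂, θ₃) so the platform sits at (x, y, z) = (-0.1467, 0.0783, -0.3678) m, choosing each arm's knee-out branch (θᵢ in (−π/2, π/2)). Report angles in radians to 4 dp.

θ₁ = 1.2219, θ₂ = 0.0872, θ₃ = 0.6981

arm 1 (φ=0.0°): x'=-0.1467, y'=0.0783
  A=0.2767, B=-0.3678, C=(l²−L²−A²−y'²−z²)/(2L)=-0.2510
  θ1 = atan2(B,A) + arccos(C/0.4603) = 1.2219
arm 2 (φ=120.0°): x'=0.1412, y'=0.0879
  A=-0.0112, B=-0.3678, C=(l²−L²−A²−y'²−z²)/(2L)=-0.0431
  √(A²+B²)=0.3680;  θ2 = -1.6011+1.6883 ≈ 0.0872
arm 3 (φ=240.0°): x'=0.0055, y'=-0.1662
  A cos θ + B sin θ = C:  0.1245·cos θ + -0.3678·sin θ = -0.1411
  √(A²+B²)=0.3883;  θ3 = -1.2445+1.9426 ≈ 0.6981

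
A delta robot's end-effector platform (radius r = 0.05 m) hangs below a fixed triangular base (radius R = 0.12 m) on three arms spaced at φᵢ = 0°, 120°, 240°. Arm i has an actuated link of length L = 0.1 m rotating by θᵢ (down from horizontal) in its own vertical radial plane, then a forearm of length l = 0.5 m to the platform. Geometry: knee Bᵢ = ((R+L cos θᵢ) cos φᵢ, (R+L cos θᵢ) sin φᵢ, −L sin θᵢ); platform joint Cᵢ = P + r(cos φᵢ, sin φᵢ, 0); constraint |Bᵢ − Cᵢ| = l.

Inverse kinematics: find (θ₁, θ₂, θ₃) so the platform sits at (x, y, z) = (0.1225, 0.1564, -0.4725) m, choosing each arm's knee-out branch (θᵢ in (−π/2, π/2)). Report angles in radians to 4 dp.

θ₁ = -0.0003, θ₂ = 0.1745, θ₃ = 1.0471

φ1=0.0° → target in arm frame (0.1225, 0.1564)
  A=-0.0525, B=-0.4725, C=(l²−L²−A²−y'²−z²)/(2L)=-0.0524
  √(A²+B²)=0.4754;  θ1 = -1.6815+1.6812 ≈ -0.0003
arm 2 (φ=120.0°): x'=0.0742, y'=-0.1843
  e−x'=-0.0042;  (l²−L²−(e−x')²−y'²−z²)/2L = -0.0862
  √(A²+B²)=0.4725;  θ2 = -1.5797+1.7542 ≈ 0.1745
arm 3 (φ=240.0°): x'=-0.1967, y'=0.0279
  A=0.2667, B=-0.4725, C=(l²−L²−A²−y'²−z²)/(2L)=-0.2758
  γ=atan2(-0.4725,0.2667)=-1.0569;  ψ=arccos(-0.5083)=2.1040;  θ3=γ+ψ≈1.0471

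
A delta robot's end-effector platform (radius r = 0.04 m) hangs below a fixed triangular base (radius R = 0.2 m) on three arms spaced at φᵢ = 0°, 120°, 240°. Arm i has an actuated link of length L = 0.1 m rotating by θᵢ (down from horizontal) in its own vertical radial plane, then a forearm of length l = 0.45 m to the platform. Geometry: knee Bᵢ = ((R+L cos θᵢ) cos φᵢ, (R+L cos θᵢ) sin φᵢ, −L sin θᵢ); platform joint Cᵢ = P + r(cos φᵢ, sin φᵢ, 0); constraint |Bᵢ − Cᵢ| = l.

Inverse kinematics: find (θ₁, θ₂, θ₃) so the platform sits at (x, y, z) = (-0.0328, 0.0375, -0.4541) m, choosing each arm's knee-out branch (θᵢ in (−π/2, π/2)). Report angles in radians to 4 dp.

arm 1 (φ=0.0°): x'=-0.0328, y'=0.0375
  A=0.1928, B=-0.4541, C=(l²−L²−A²−y'²−z²)/(2L)=-0.2614
  √(A²+B²)=0.4933;  θ1 = -1.1693+2.1293 ≈ 0.9600
φ2=120.0° → target in arm frame (0.0489, 0.0097)
  A=0.1111, B=-0.4541, C=(l²−L²−A²−y'²−z²)/(2L)=-0.1307
  √(A²+B²)=0.4675;  θ2 = -1.3308+1.8542 ≈ 0.5234
φ3=240.0° → target in arm frame (-0.0161, -0.0472)
  e−x'=0.1761;  (l²−L²−(e−x')²−y'²−z²)/2L = -0.2347
  θ3 = atan2(B,A) + arccos(C/0.4870) = 0.8726

θ₁ = 0.9600, θ₂ = 0.5234, θ₃ = 0.8726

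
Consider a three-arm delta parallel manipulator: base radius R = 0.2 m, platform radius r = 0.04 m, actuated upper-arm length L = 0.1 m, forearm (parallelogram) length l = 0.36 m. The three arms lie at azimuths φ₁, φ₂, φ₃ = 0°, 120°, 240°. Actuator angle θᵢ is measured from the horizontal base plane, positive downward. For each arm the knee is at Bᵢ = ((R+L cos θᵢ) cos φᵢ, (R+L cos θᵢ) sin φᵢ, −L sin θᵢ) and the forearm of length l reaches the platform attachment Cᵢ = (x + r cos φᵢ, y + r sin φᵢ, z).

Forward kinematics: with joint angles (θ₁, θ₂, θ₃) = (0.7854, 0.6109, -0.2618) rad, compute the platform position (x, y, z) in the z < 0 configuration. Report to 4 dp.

centre 1 = (0.2307·cos0.0°, 0.2307·sin0.0°, -0.0707) = (0.2307, 0.0000, -0.0707)
arm 2 at φ=120.0°: (R−r)+L cos θ2 = 0.2419;  centre 2 = (-0.1210, 0.2095, -0.0574)
centre 3 = (0.2566·cos240.0°, 0.2566·sin240.0°, 0.0259) = (-0.1283, -0.2222, 0.0259)
|centre ₂|²−|centre ₁|² = 0.0036;  |centre ₃|²−|centre ₁|² = 0.0083
linear system: -0.7033x+0.4190y = 0.0036−0.0267z; -0.7180x+-0.4444y = 0.0083−0.1932z
det = 0.6134;  x = -0.0083+0.1513z,  y = -0.0053+0.1902z
into |P−centre ₁|² = l²: 1.0591z² + 0.0671z + -0.0675 = 0;  Δ = 0.2903;  z = -0.2861 or 0.2227 → z<0 root = -0.2861
x = -0.0515, y = -0.0597

(-0.0515, -0.0597, -0.2861)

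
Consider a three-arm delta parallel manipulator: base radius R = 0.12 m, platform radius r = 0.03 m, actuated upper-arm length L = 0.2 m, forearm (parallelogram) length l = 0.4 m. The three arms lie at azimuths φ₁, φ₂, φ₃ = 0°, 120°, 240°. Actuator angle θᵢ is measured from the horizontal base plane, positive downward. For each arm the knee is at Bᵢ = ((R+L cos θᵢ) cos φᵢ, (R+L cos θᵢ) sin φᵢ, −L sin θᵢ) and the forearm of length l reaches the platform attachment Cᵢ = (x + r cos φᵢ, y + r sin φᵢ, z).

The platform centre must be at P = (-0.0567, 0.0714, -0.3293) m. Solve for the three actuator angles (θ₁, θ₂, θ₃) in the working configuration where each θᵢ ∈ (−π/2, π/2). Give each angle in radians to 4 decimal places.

θ₁ = 0.5237, θ₂ = -0.0871, θ₃ = 0.4362

rotate P by −φ1: (-0.0567, 0.0714, -0.3293)
  A=0.1467, B=-0.3293, C=(l²−L²−A²−y'²−z²)/(2L)=-0.0376
  γ=atan2(-0.3293,0.1467)=-1.1517;  ψ=arccos(-0.1044)=1.6754;  θ1=γ+ψ≈0.5237
φ2=120.0° → target in arm frame (0.0902, 0.0134)
  A=-0.0002, B=-0.3293, C=(l²−L²−A²−y'²−z²)/(2L)=0.0285
  γ=atan2(-0.3293,-0.0002)=-1.5714;  ψ=arccos(0.0864)=1.4843;  θ2=γ+ψ≈-0.0871
rotate P by −φ3: (-0.0335, -0.0848, -0.3293)
  e−x'=0.1235;  (l²−L²−(e−x')²−y'²−z²)/2L = -0.0272
  θ3 = atan2(B,A) + arccos(C/0.3517) = 0.4362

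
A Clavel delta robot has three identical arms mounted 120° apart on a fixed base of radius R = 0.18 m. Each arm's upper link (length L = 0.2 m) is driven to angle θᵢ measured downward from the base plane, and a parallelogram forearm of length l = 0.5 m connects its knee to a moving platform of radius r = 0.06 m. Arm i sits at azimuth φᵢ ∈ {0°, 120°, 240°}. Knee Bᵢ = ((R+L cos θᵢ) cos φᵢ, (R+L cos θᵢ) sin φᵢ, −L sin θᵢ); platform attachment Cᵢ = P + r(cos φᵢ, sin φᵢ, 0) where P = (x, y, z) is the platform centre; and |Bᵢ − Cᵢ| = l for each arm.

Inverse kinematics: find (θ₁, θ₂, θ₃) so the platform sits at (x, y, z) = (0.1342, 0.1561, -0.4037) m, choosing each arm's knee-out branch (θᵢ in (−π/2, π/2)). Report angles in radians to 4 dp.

rotate P by −φ1: (0.1342, 0.1561, -0.4037)
  e−x'=-0.0142;  (l²−L²−(e−x')²−y'²−z²)/2L = 0.0561
  √(A²+B²)=0.4039;  θ1 = -1.6060+1.4314 ≈ -0.1746
arm 2 (φ=120.0°): x'=0.0681, y'=-0.1943
  e−x'=0.0519;  (l²−L²−(e−x')²−y'²−z²)/2L = 0.0165
  γ=atan2(-0.4037,0.0519)=-1.4429;  ψ=arccos(0.0405)=1.5303;  θ2=γ+ψ≈0.0874
arm 3 (φ=240.0°): x'=-0.2023, y'=0.0382
  A=0.3223, B=-0.4037, C=(l²−L²−A²−y'²−z²)/(2L)=-0.1457
  γ=atan2(-0.4037,0.3223)=-0.8971;  ψ=arccos(-0.2821)=1.8568;  θ3=γ+ψ≈0.9598

θ₁ = -0.1746, θ₂ = 0.0874, θ₃ = 0.9598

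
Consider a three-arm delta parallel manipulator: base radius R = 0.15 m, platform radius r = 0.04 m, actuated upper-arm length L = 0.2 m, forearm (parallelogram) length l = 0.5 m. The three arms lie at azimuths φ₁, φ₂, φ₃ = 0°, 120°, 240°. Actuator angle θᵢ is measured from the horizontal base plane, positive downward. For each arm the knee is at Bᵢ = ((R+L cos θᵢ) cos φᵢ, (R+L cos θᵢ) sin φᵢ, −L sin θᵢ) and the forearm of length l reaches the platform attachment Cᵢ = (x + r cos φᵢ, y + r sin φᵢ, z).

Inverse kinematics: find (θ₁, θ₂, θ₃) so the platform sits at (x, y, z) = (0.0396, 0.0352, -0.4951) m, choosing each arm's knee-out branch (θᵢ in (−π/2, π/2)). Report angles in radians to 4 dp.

θ₁ = 0.3493, θ₂ = 0.4363, θ₃ = 0.6110

φ1=0.0° → target in arm frame (0.0396, 0.0352)
  A=0.0704, B=-0.4951, C=(l²−L²−A²−y'²−z²)/(2L)=-0.1033
  γ=atan2(-0.4951,0.0704)=-1.4295;  ψ=arccos(-0.2066)=1.7789;  θ1=γ+ψ≈0.3493
arm 2 (φ=120.0°): x'=0.0107, y'=-0.0519
  e−x'=0.0993;  (l²−L²−(e−x')²−y'²−z²)/2L = -0.1192
  γ=atan2(-0.4951,0.0993)=-1.3728;  ψ=arccos(-0.2361)=1.8091;  θ2=γ+ψ≈0.4363
φ3=240.0° → target in arm frame (-0.0503, 0.0167)
  A=0.1603, B=-0.4951, C=(l²−L²−A²−y'²−z²)/(2L)=-0.1527
  √(A²+B²)=0.5204;  θ3 = -1.2577+1.8687 ≈ 0.6110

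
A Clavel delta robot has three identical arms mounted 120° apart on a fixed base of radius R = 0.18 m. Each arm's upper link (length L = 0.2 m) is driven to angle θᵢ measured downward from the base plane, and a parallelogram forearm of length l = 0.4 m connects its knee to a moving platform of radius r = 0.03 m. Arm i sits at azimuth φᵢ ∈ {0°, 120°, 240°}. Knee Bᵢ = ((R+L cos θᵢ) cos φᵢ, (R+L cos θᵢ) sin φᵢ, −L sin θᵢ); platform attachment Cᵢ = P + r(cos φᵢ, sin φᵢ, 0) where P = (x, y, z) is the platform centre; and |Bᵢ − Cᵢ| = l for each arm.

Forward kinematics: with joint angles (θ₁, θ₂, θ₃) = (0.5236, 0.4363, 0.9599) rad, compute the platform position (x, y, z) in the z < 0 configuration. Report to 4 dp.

(0.0313, 0.0770, -0.3624)

arm 1 at φ=0.0°: e+L cos θ1 = 0.3232;  O1 = (0.3232, 0.0000, -0.1000)
arm 2 at φ=120.0°: e+L cos θ2 = 0.3313;  O2 = (-0.1656, 0.2869, -0.0845)
O3 = (0.2647·cos240.0°, 0.2647·sin240.0°, -0.1638) = (-0.1324, -0.2293, -0.1638)
|O₂|²−|O₁|² = 0.0024;  |O₃|²−|O₁|² = -0.0175
plane₁₂: -0.9777x+0.5738y+0.0310z = 0.0024
Cramer: x(z) = 0.0092-0.0608z;  y(z) = 0.0199-0.1576z
into |P−O₁|² = l²: 1.0285z² + 0.2319z + -0.0510 = 0;  Δ = 0.2637;  z = -0.3624 or 0.1369 → z<0 root = -0.3624
x = 0.0313, y = 0.0770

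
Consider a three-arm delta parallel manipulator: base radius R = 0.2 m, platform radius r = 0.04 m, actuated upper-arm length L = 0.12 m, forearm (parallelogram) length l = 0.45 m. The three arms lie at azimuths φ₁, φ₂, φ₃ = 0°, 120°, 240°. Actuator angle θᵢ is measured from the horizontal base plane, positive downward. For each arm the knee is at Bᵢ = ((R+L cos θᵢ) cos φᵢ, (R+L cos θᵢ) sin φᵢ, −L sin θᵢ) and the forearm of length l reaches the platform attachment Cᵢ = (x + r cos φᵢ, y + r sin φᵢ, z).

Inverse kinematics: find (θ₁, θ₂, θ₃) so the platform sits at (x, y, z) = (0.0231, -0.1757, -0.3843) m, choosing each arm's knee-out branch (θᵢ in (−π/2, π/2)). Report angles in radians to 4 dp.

rotate P by −φ1: (0.0231, -0.1757, -0.3843)
  A cos θ + B sin θ = C:  0.1369·cos θ + -0.3843·sin θ = -0.0383
  θ1 = atan2(B,A) + arccos(C/0.4080) = 0.4363
φ2=120.0° → target in arm frame (-0.1637, 0.0678)
  A cos θ + B sin θ = C:  0.3237·cos θ + -0.3843·sin θ = -0.2874
  γ=atan2(-0.3843,0.3237)=-0.8708;  ψ=arccos(-0.5720)=2.1797;  θ2=γ+ψ≈1.3090
arm 3 (φ=240.0°): x'=0.1406, y'=0.1079
  e−x'=0.0194;  (l²−L²−(e−x')²−y'²−z²)/2L = 0.1184
  θ3 = atan2(B,A) + arccos(C/0.3848) = -0.2622

θ₁ = 0.4363, θ₂ = 1.3090, θ₃ = -0.2622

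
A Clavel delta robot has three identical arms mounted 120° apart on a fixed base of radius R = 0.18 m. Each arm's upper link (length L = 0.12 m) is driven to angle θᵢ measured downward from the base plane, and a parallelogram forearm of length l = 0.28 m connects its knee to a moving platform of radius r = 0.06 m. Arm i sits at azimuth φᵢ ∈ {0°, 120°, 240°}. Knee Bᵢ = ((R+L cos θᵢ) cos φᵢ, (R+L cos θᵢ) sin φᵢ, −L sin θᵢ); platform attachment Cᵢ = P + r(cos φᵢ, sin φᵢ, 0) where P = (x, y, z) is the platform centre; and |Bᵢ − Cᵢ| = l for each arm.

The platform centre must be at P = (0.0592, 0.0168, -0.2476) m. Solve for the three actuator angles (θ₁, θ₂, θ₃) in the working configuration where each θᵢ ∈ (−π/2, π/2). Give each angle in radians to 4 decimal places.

θ₁ = 0.2618, θ₂ = 0.7855, θ₃ = 0.9600

arm 1 (φ=0.0°): x'=0.0592, y'=0.0168
  e−x'=0.0608;  (l²−L²−(e−x')²−y'²−z²)/2L = -0.0054
  γ=atan2(-0.2476,0.0608)=-1.3300;  ψ=arccos(-0.0210)=1.5918;  θ1=γ+ψ≈0.2618
φ2=120.0° → target in arm frame (-0.0151, -0.0597)
  e−x'=0.1351;  (l²−L²−(e−x')²−y'²−z²)/2L = -0.0796
  √(A²+B²)=0.2820;  θ2 = -1.0715+1.8569 ≈ 0.7855
arm 3 (φ=240.0°): x'=-0.0441, y'=0.0429
  A cos θ + B sin θ = C:  0.1641·cos θ + -0.2476·sin θ = -0.1087
  γ=atan2(-0.2476,0.1641)=-0.9854;  ψ=arccos(-0.3659)=1.9454;  θ3=γ+ψ≈0.9600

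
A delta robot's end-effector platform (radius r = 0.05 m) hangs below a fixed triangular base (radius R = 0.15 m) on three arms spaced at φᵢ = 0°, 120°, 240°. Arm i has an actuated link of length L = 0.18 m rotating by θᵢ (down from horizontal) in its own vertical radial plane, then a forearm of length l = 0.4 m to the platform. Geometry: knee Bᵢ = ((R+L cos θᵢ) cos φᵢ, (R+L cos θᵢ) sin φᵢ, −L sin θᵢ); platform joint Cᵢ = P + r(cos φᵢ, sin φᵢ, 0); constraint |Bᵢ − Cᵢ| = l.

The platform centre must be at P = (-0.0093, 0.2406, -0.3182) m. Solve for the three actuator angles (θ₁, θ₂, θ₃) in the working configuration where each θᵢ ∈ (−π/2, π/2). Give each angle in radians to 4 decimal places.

θ₁ = 0.6981, θ₂ = -0.3493, θ₃ = 1.3091

φ1=0.0° → target in arm frame (-0.0093, 0.2406)
  A cos θ + B sin θ = C:  0.1093·cos θ + -0.3182·sin θ = -0.1208
  θ1 = atan2(B,A) + arccos(C/0.3364) = 0.6981
arm 2 (φ=120.0°): x'=0.2130, y'=-0.1122
  A cos θ + B sin θ = C:  -0.1130·cos θ + -0.3182·sin θ = 0.0027
  θ2 = atan2(B,A) + arccos(C/0.3377) = -0.3493
φ3=240.0° → target in arm frame (-0.2037, -0.1284)
  e−x'=0.3037;  (l²−L²−(e−x')²−y'²−z²)/2L = -0.2288
  √(A²+B²)=0.4399;  θ3 = -0.8087+2.1178 ≈ 1.3091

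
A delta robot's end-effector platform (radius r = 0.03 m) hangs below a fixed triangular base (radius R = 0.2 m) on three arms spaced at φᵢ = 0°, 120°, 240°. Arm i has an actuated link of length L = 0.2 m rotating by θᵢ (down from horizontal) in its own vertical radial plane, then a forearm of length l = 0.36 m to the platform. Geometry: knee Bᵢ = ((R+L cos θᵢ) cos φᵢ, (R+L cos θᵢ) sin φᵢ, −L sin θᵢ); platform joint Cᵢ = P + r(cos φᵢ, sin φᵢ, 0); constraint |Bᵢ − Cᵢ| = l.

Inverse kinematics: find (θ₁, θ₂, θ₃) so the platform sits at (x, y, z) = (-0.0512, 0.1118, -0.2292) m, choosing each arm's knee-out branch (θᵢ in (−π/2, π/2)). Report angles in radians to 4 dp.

θ₁ = 0.9600, θ₂ = -0.1746, θ₃ = 1.0473

rotate P by −φ1: (-0.0512, 0.1118, -0.2292)
  A=0.2212, B=-0.2292, C=(l²−L²−A²−y'²−z²)/(2L)=-0.0609
  √(A²+B²)=0.3185;  θ1 = -0.8032+1.7632 ≈ 0.9600
rotate P by −φ2: (0.1224, -0.0116, -0.2292)
  A cos θ + B sin θ = C:  0.0476·cos θ + -0.2292·sin θ = 0.0867
  θ2 = atan2(B,A) + arccos(C/0.2341) = -0.1746
rotate P by −φ3: (-0.0712, -0.1002, -0.2292)
  e−x'=0.2412;  (l²−L²−(e−x')²−y'²−z²)/2L = -0.0779
  √(A²+B²)=0.3327;  θ3 = -0.7598+1.8072 ≈ 1.0473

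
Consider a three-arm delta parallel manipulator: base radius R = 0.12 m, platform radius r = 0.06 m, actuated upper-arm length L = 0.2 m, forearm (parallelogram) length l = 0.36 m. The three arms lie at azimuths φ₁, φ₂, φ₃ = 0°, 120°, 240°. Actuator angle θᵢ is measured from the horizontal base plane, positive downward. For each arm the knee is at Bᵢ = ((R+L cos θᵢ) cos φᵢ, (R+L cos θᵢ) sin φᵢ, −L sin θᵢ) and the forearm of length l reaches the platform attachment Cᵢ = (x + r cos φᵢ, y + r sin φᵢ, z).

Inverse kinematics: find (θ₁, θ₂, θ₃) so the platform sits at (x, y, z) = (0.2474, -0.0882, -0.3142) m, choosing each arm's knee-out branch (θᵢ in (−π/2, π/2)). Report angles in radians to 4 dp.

rotate P by −φ1: (0.2474, -0.0882, -0.3142)
  e−x'=-0.1874;  (l²−L²−(e−x')²−y'²−z²)/2L = -0.1300
  θ1 = atan2(B,A) + arccos(C/0.3658) = -0.1744
φ2=120.0° → target in arm frame (-0.2001, -0.1702)
  A=0.2601, B=-0.3142, C=(l²−L²−A²−y'²−z²)/(2L)=-0.2643
  θ2 = atan2(B,A) + arccos(C/0.4079) = 1.3964
rotate P by −φ3: (-0.0473, 0.2584, -0.3142)
  A cos θ + B sin θ = C:  0.1073·cos θ + -0.3142·sin θ = -0.2185
  θ3 = atan2(B,A) + arccos(C/0.3320) = 1.0473

θ₁ = -0.1744, θ₂ = 1.3964, θ₃ = 1.0473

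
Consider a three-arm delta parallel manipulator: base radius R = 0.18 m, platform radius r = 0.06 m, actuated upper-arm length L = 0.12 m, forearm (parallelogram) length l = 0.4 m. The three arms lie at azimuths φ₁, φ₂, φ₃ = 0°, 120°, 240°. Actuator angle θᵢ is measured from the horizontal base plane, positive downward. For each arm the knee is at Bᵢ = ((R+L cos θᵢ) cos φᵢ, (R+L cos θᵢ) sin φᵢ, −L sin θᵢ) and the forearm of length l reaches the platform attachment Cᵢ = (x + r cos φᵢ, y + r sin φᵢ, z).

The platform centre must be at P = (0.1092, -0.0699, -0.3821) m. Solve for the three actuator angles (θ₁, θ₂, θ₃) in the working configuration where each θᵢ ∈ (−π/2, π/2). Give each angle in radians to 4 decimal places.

φ1=0.0° → target in arm frame (0.1092, -0.0699)
  A=0.0108, B=-0.3821, C=(l²−L²−A²−y'²−z²)/(2L)=-0.0225
  √(A²+B²)=0.3823;  θ1 = -1.5425+1.6297 ≈ 0.0872
arm 2 (φ=120.0°): x'=-0.1151, y'=-0.0596
  A=0.2351, B=-0.3821, C=(l²−L²−A²−y'²−z²)/(2L)=-0.2468
  γ=atan2(-0.3821,0.2351)=-1.0191;  ψ=arccos(-0.5502)=2.1534;  θ2=γ+ψ≈1.1343
rotate P by −φ3: (0.0059, 0.1295, -0.3821)
  e−x'=0.1141;  (l²−L²−(e−x')²−y'²−z²)/2L = -0.1258
  θ3 = atan2(B,A) + arccos(C/0.3988) = 0.6110

θ₁ = 0.0872, θ₂ = 1.1343, θ₃ = 0.6110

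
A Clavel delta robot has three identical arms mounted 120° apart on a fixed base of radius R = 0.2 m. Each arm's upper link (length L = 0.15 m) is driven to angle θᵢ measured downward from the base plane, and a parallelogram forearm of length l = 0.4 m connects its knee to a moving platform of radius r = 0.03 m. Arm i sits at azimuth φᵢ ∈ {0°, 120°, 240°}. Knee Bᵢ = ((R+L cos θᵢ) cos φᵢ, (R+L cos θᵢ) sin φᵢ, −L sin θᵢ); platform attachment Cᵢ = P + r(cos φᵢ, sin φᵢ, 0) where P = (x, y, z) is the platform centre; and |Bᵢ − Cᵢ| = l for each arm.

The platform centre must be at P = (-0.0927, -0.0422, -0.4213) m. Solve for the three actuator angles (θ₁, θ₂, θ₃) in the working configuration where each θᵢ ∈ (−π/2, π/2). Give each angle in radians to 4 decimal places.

θ₁ = 1.3963, θ₂ = 0.9596, θ₃ = 0.6108

rotate P by −φ1: (-0.0927, -0.0422, -0.4213)
  A cos θ + B sin θ = C:  0.2627·cos θ + -0.4213·sin θ = -0.3693
  θ1 = atan2(B,A) + arccos(C/0.4965) = 1.3963
rotate P by −φ2: (0.0098, 0.1014, -0.4213)
  A=0.1602, B=-0.4213, C=(l²−L²−A²−y'²−z²)/(2L)=-0.2531
  θ2 = atan2(B,A) + arccos(C/0.4507) = 0.9596
φ3=240.0° → target in arm frame (0.0829, -0.0592)
  A=0.0871, B=-0.4213, C=(l²−L²−A²−y'²−z²)/(2L)=-0.1703
  θ3 = atan2(B,A) + arccos(C/0.4302) = 0.6108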